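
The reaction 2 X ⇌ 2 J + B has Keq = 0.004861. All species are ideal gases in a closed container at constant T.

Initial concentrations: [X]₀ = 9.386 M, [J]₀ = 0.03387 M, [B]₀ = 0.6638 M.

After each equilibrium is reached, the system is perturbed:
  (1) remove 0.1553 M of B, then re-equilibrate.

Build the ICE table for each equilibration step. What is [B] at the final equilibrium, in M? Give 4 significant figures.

Q₀ = 8.6438e-06 vs Keq = 0.004861 ⇒ Q<K, forward
Step 1:
                  X         J         B
  Initial     9.386   0.03387    0.6638
  Change     -0.592     0.592     0.296
  Equil       8.794    0.6258    0.9598
  solve Keq expr → x = 0.296; check Q = 0.004861
Then remove 0.1553 M of B.
Step 2:
                  X         J         B
  Initial     8.794    0.6258    0.8045
  Change   -0.04495   0.04495   0.02247
  Equil       8.749    0.6708     0.827
  solve Keq expr → x = 0.02247; check Q = 0.004861

[B]_eq = 0.827 M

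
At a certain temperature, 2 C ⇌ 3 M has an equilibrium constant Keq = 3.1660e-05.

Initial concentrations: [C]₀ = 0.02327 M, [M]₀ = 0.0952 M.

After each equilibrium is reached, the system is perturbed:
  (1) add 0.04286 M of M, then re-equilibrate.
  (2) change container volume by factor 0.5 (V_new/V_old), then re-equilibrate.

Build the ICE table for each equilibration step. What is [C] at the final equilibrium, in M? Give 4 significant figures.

Q₀ = 1.593 vs Keq = 3.1660e-05 ⇒ Q>K, reverse
Step 1:
                   C          M
  I          0.02327     0.0952
  C          0.05946   -0.08919
  E          0.08273   0.006006
  solve Keq expr → x = -0.02973; check Q = 3.1660e-05
Then add 0.04286 M of M.
Step 2:
                   C          M
  I          0.08273    0.04887
  C          0.02772   -0.04158
  E           0.1105   0.007283
  solve Keq expr → x = -0.01386; check Q = 3.1660e-05
Then change container volume by factor 0.5 (V_new/V_old).
Step 3:
                   C          M
  I           0.2209    0.01457
  C         0.001958  -0.002937
  E           0.2229    0.01163
  solve Keq expr → x = -9.7888e-04; check Q = 3.1660e-05

[C]_eq = 0.2229 M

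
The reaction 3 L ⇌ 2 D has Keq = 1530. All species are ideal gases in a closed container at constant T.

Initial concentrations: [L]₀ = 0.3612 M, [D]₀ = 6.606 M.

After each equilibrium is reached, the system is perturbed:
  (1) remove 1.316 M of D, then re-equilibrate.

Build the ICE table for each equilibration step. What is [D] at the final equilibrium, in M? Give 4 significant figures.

Q₀ = 926 vs Keq = 1530 ⇒ Q<K, forward
Step 1:
                  L         D
  Initial    0.3612     6.606
  Change   -0.05454   0.03636
  Equil      0.3067     6.642
  solve Keq expr → x = 0.01818; check Q = 1530
Then remove 1.316 M of D.
Step 2:
                  L         D
  Initial    0.3067     5.326
  Change   -0.04107   0.02738
  Equil      0.2656     5.354
  solve Keq expr → x = 0.01369; check Q = 1530

[D]_eq = 5.354 M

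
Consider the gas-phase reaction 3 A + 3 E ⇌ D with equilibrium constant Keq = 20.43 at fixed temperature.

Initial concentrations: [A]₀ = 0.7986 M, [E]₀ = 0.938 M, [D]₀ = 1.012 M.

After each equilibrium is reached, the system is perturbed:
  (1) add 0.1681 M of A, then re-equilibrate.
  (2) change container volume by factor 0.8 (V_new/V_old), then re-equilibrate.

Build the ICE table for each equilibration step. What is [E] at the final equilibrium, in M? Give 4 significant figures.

Q₀ = 2.408 vs Keq = 20.43 ⇒ Q<K, forward
Step 1:
                    A           E           D
  Initial      0.7986       0.938       1.012
  Change      -0.2503     -0.2503     0.08343
  Equil        0.5483      0.6877       1.095
  solve Keq expr → x = 0.08343; check Q = 20.43
Then add 0.1681 M of A.
Step 2:
                    A           E           D
  Initial      0.7164      0.6877       1.095
  Change      -0.0852     -0.0852      0.0284
  Equil        0.6312      0.6025       1.124
  solve Keq expr → x = 0.0284; check Q = 20.43
Then change container volume by factor 0.8 (V_new/V_old).
Step 3:
                    A           E           D
  Initial       0.789      0.7531       1.405
  Change      -0.1276     -0.1276     0.04253
  Equil        0.6614      0.6256       1.447
  solve Keq expr → x = 0.04253; check Q = 20.43

[E]_eq = 0.6256 M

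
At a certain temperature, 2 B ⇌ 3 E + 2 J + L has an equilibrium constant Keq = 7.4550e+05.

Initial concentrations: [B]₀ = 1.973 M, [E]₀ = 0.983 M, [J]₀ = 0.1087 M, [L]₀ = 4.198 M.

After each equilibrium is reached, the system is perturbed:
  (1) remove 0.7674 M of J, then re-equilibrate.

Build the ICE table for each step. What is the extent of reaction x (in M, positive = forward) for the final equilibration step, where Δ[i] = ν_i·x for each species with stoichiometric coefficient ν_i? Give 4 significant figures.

x = 0.007449 M

Q₀ = 0.0121 vs Keq = 7.4550e+05 ⇒ Q<K, forward
Step 1:
                  B         E         J         L
  I           1.973     0.983    0.1087     4.198
  C          -1.932     2.898     1.932     0.966
  E         0.04106     3.881     2.041     5.164
  solve Keq expr → x = 0.966; check Q = 7.4550e+05
Then remove 0.7674 M of J.
Step 2:
                  B         E         J         L
  I         0.04106     3.881     1.273     5.164
  C         -0.0149   0.02235    0.0149  0.007449
  E         0.02616     3.903     1.288     5.171
  solve Keq expr → x = 0.007449; check Q = 7.4550e+05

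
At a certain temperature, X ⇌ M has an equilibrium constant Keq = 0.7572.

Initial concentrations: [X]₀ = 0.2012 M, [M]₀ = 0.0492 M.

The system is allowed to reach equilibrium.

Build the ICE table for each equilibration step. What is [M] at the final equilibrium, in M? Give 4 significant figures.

[M]_eq = 0.1079 M

Q₀ = 0.2445 vs Keq = 0.7572 ⇒ Q<K, forward
Step 1:
                    X           M
  init         0.2012      0.0492
  Δ           -0.0587      0.0587
  eq           0.1425      0.1079
  solve Keq expr → x = 0.0587; check Q = 0.7572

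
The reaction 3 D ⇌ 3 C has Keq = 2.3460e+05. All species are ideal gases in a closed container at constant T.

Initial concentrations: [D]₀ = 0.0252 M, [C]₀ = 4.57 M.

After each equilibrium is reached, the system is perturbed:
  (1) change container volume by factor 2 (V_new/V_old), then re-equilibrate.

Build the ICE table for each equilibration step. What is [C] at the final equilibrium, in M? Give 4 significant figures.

[C]_eq = 2.261 M

Q₀ = 5.9641e+06 vs Keq = 2.3460e+05 ⇒ Q>K, reverse
Step 1:
                  D         C
  I          0.0252      4.57
  C         0.04812  -0.04812
  E         0.07332     4.522
  solve Keq expr → x = -0.01604; check Q = 2.3460e+05
Then change container volume by factor 2 (V_new/V_old).
Step 2:
                  D         C
  I         0.03666     2.261
  C               0         0
  E         0.03666     2.261
  solve Keq expr → x = 0; check Q = 2.3460e+05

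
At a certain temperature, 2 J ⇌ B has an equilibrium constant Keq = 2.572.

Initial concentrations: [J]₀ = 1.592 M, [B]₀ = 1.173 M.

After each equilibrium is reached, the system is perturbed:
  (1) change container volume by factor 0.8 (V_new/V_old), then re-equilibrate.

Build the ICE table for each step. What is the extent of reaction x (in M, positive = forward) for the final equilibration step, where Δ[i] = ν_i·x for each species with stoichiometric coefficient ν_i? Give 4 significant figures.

x = 0.04654 M

Q₀ = 0.4628 vs Keq = 2.572 ⇒ Q<K, forward
Step 1:
                   J          B
  init         1.592      1.173
  Δ          -0.8089     0.4044
  eq          0.7831      1.577
  solve Keq expr → x = 0.4044; check Q = 2.572
Then change container volume by factor 0.8 (V_new/V_old).
Step 2:
                   J          B
  init        0.9789      1.972
  Δ         -0.09308    0.04654
  eq          0.8858      2.018
  solve Keq expr → x = 0.04654; check Q = 2.572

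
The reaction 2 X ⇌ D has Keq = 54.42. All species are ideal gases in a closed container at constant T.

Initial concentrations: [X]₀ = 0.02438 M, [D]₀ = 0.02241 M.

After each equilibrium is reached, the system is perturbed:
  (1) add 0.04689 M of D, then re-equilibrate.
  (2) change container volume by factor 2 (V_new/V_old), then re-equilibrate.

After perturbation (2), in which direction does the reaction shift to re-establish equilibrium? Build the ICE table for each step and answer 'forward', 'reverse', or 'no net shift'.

Q₀ = 37.7 vs Keq = 54.42 ⇒ Q<K, forward
Step 1:
                   X          D
  I          0.02438    0.02241
  C        -0.003344   0.001672
  E          0.02104    0.02408
  solve Keq expr → x = 0.001672; check Q = 54.42
Then add 0.04689 M of D.
Step 2:
                   X          D
  I          0.02104    0.07097
  C          0.01334  -0.006669
  E          0.03437     0.0643
  solve Keq expr → x = -0.006669; check Q = 54.42
Then change container volume by factor 2 (V_new/V_old).
Step 3:
                   X          D
  I          0.01719    0.03215
  C         0.005964  -0.002982
  E          0.02315    0.02917
  solve Keq expr → x = -0.002982; check Q = 54.42

Direction: reverse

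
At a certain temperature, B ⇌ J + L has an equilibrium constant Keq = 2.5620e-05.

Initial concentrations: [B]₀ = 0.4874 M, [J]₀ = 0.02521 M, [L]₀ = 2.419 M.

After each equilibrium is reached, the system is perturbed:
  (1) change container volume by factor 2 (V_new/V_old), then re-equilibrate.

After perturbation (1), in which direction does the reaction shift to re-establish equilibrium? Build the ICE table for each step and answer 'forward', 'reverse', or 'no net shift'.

Direction: forward

Q₀ = 0.1251 vs Keq = 2.5620e-05 ⇒ Q>K, reverse
Step 1:
                   B          J          L
  init        0.4874    0.02521      2.419
  Δ           0.0252    -0.0252    -0.0252
  eq          0.5126 5.4862e-06      2.394
  solve Keq expr → x = -0.0252; check Q = 2.5620e-05
Then change container volume by factor 2 (V_new/V_old).
Step 2:
                   B          J          L
  init        0.2563 2.7431e-06      1.197
  Δ       -2.7430e-06 2.7430e-06 2.7430e-06
  eq          0.2563 5.4862e-06      1.197
  solve Keq expr → x = 2.7430e-06; check Q = 2.5620e-05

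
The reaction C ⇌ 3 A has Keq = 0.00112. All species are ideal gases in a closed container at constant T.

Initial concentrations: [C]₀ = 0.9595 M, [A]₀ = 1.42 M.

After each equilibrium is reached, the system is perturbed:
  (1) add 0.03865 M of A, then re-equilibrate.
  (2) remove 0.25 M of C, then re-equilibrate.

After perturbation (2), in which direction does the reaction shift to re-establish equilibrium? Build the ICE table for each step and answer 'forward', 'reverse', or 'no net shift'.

Q₀ = 2.984 vs Keq = 0.00112 ⇒ Q>K, reverse
Step 1:
                   C          A
  I           0.9595       1.42
  C           0.4347     -1.304
  E            1.394      0.116
  solve Keq expr → x = -0.4347; check Q = 0.00112
Then add 0.03865 M of A.
Step 2:
                   C          A
  I            1.394     0.1547
  C          0.01277    -0.0383
  E            1.407     0.1164
  solve Keq expr → x = -0.01277; check Q = 0.00112
Then remove 0.25 M of C.
Step 3:
                   C          A
  I            1.157     0.1164
  C         0.002423   -0.00727
  E            1.159     0.1091
  solve Keq expr → x = -0.002423; check Q = 0.00112

Direction: reverse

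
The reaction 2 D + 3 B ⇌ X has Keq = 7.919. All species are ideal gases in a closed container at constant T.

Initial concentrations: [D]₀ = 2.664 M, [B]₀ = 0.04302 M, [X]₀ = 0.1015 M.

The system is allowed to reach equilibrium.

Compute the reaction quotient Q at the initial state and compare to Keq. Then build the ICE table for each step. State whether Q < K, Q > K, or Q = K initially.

Q₀ = 179.6; Q > K (proceeds reverse)

Q₀ = 179.6 vs Keq = 7.919 ⇒ Q>K, reverse
Step 1:
                    D           B           X
  init          2.664     0.04302      0.1015
  Δ           0.04515     0.06772    -0.02257
  eq            2.709      0.1107     0.07893
  solve Keq expr → x = -0.02257; check Q = 7.919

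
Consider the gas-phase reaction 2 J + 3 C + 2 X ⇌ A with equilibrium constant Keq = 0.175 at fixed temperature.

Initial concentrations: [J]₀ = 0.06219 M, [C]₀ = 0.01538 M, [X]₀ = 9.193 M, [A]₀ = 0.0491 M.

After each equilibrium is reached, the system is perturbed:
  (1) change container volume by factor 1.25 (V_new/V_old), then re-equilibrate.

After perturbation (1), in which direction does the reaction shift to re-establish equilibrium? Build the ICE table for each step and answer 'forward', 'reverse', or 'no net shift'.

Q₀ = 4.1291e+04 vs Keq = 0.175 ⇒ Q>K, reverse
Step 1:
                    J           C           X           A
  init        0.06219     0.01538       9.193      0.0491
  Δ           0.09524      0.1429     0.09524    -0.04762
  eq           0.1574      0.1582       9.288    0.001482
  solve Keq expr → x = -0.04762; check Q = 0.175
Then change container volume by factor 1.25 (V_new/V_old).
Step 2:
                    J           C           X           A
  init         0.1259      0.1266       7.431    0.001186
  Δ          0.001694     0.00254    0.001694 -8.4681e-04
  eq           0.1276      0.1291       7.432  3.3905e-04
  solve Keq expr → x = -8.4681e-04; check Q = 0.175

Direction: reverse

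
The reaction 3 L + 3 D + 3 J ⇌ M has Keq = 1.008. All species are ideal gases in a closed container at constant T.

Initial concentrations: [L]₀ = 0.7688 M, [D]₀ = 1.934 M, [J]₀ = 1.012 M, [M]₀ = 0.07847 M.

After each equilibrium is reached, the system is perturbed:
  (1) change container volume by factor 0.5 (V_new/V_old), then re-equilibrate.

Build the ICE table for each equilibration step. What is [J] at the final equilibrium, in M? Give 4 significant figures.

[J]_eq = 0.8456 M

Q₀ = 0.02303 vs Keq = 1.008 ⇒ Q<K, forward
Step 1:
                  L         D         J         M
  init       0.7688     1.934     1.012   0.07847
  Δ         -0.2939   -0.2939   -0.2939   0.09796
  eq         0.4749      1.64    0.7181    0.1764
  solve Keq expr → x = 0.09796; check Q = 1.008
Then change container volume by factor 0.5 (V_new/V_old).
Step 2:
                  L         D         J         M
  init       0.9499      3.28     1.436    0.3529
  Δ         -0.5906   -0.5906   -0.5906    0.1969
  eq         0.3592      2.69    0.8456    0.5497
  solve Keq expr → x = 0.1969; check Q = 1.008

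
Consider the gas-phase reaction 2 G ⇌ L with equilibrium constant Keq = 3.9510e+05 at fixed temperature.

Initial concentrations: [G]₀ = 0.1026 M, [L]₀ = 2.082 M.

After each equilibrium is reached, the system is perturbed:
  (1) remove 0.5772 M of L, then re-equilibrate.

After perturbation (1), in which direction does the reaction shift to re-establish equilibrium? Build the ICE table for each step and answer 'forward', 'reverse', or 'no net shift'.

Q₀ = 197.8 vs Keq = 3.9510e+05 ⇒ Q<K, forward
Step 1:
                  G         L
  I          0.1026     2.082
  C         -0.1003   0.05014
  E        0.002323     2.132
  solve Keq expr → x = 0.05014; check Q = 3.9510e+05
Then remove 0.5772 M of L.
Step 2:
                  G         L
  I        0.002323     1.555
  C       -3.3909e-04 1.6955e-04
  E        0.001984     1.555
  solve Keq expr → x = 1.6955e-04; check Q = 3.9510e+05

Direction: forward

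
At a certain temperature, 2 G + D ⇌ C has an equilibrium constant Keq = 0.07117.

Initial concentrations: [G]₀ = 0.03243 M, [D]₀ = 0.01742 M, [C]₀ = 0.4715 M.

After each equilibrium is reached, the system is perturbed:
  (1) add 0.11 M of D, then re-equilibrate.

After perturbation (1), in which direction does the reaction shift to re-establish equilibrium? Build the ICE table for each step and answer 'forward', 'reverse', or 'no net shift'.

Direction: forward

Q₀ = 2.5736e+04 vs Keq = 0.07117 ⇒ Q>K, reverse
Step 1:
                   G          D          C
  I          0.03243    0.01742     0.4715
  C           0.8875     0.4437    -0.4437
  E           0.9199     0.4611    0.02777
  solve Keq expr → x = -0.4437; check Q = 0.07117
Then add 0.11 M of D.
Step 2:
                   G          D          C
  I           0.9199     0.5711    0.02777
  C         -0.01097  -0.005486   0.005486
  E           0.9089     0.5657    0.03326
  solve Keq expr → x = 0.005486; check Q = 0.07117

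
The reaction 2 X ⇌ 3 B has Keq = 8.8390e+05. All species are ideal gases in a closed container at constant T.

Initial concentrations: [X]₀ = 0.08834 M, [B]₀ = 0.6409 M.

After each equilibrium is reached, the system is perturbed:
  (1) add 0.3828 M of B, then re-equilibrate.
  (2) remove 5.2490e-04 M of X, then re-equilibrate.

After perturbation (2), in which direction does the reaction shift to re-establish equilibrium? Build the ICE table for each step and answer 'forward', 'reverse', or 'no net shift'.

Direction: reverse

Q₀ = 33.73 vs Keq = 8.8390e+05 ⇒ Q<K, forward
Step 1:
                    X           B
  I           0.08834      0.6409
  C          -0.08762      0.1314
  E        7.2194e-04      0.7723
  solve Keq expr → x = 0.04381; check Q = 8.8390e+05
Then add 0.3828 M of B.
Step 2:
                    X           B
  I        7.2194e-04       1.155
  C        5.9704e-04 -8.9556e-04
  E          0.001319       1.154
  solve Keq expr → x = -2.9852e-04; check Q = 8.8390e+05
Then remove 5.2490e-04 M of X.
Step 3:
                    X           B
  I        7.9408e-04       1.154
  C        5.2355e-04 -7.8533e-04
  E          0.001318       1.153
  solve Keq expr → x = -2.6178e-04; check Q = 8.8390e+05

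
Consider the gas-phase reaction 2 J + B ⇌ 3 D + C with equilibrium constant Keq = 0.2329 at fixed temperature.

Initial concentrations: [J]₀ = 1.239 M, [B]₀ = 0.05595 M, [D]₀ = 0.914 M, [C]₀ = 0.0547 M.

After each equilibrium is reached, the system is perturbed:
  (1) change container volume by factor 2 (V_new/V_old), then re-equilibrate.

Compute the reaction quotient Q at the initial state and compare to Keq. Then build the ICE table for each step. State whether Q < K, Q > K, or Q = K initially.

Q₀ = 0.4863; Q > K (proceeds reverse)

Q₀ = 0.4863 vs Keq = 0.2329 ⇒ Q>K, reverse
Step 1:
                   J          B          D          C
  I            1.239    0.05595      0.914     0.0547
  C           0.0292     0.0146   -0.04379    -0.0146
  E            1.268    0.07055     0.8702     0.0401
  solve Keq expr → x = -0.0146; check Q = 0.2329
Then change container volume by factor 2 (V_new/V_old).
Step 2:
                   J          B          D          C
  I           0.6341    0.03527     0.4351    0.02005
  C         -0.01372  -0.006862    0.02059   0.006862
  E           0.6204    0.02841     0.4557    0.02691
  solve Keq expr → x = 0.006862; check Q = 0.2329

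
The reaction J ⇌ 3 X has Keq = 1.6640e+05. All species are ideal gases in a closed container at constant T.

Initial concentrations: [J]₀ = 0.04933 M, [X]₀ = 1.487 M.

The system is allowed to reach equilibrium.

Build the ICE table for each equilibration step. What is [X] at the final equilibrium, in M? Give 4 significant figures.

Q₀ = 66.65 vs Keq = 1.6640e+05 ⇒ Q<K, forward
Step 1:
                   J          X
  Initial    0.04933      1.487
  Change     -0.0493     0.1479
  Equil   2.6262e-05      1.635
  solve Keq expr → x = 0.0493; check Q = 1.6640e+05

[X]_eq = 1.635 M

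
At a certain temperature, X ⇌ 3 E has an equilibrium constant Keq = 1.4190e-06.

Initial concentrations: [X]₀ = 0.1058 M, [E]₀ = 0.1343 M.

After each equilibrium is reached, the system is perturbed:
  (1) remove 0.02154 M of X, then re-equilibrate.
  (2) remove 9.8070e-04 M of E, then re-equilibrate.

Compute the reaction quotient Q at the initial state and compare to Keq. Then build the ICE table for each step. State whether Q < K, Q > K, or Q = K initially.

Q₀ = 0.0229 vs Keq = 1.4190e-06 ⇒ Q>K, reverse
Step 1:
                    X           E
  Initial      0.1058      0.1343
  Change      0.04278     -0.1283
  Equil        0.1486    0.005952
  solve Keq expr → x = -0.04278; check Q = 1.4190e-06
Then remove 0.02154 M of X.
Step 2:
                    X           E
  Initial       0.127    0.005952
  Change   1.0042e-04 -3.0126e-04
  Equil        0.1271    0.005651
  solve Keq expr → x = -1.0042e-04; check Q = 1.4190e-06
Then remove 9.8070e-04 M of E.
Step 3:
                    X           E
  Initial      0.1271     0.00467
  Change  -3.2529e-04  9.7588e-04
  Equil        0.1268    0.005646
  solve Keq expr → x = 3.2529e-04; check Q = 1.4190e-06

Q₀ = 0.0229; Q > K (proceeds reverse)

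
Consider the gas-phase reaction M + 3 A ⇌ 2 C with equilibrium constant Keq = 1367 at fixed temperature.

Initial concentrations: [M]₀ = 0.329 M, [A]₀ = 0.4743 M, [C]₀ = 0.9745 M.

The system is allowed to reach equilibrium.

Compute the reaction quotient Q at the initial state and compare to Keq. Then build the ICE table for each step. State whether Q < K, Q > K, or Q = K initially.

Q₀ = 27.05 vs Keq = 1367 ⇒ Q<K, forward
Step 1:
                   M          A          C
  Initial      0.329     0.4743     0.9745
  Change      -0.103    -0.3091      0.206
  Equil        0.226     0.1652      1.181
  solve Keq expr → x = 0.103; check Q = 1367

Q₀ = 27.05; Q < K (proceeds forward)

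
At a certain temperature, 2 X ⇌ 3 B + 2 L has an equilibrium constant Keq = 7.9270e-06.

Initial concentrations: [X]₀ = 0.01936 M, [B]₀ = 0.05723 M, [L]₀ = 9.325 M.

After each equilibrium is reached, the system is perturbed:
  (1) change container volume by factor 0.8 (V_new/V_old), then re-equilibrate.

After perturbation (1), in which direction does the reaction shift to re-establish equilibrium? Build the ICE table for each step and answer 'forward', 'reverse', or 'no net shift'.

Q₀ = 43.49 vs Keq = 7.9270e-06 ⇒ Q>K, reverse
Step 1:
                  X         B         L
  init      0.01936   0.05723     9.325
  Δ         0.03771  -0.05656  -0.03771
  eq        0.05707 6.6891e-04     9.287
  solve Keq expr → x = -0.01885; check Q = 7.9270e-06
Then change container volume by factor 0.8 (V_new/V_old).
Step 2:
                  X         B         L
  init      0.07133 8.3614e-04     11.61
  Δ       1.1102e-04 -1.6653e-04 -1.1102e-04
  eq        0.07145 6.6961e-04     11.61
  solve Keq expr → x = -5.5510e-05; check Q = 7.9270e-06

Direction: reverse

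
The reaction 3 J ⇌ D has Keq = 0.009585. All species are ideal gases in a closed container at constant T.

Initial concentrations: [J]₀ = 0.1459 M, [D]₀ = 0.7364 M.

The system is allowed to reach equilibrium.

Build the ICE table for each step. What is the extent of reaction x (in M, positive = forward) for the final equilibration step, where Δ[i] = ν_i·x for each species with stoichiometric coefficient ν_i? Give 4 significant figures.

Q₀ = 237.1 vs Keq = 0.009585 ⇒ Q>K, reverse
Step 1:
                    J           D
  I            0.1459      0.7364
  C             1.946     -0.6487
  E             2.092     0.08774
  solve Keq expr → x = -0.6487; check Q = 0.009585

x = -0.6487 M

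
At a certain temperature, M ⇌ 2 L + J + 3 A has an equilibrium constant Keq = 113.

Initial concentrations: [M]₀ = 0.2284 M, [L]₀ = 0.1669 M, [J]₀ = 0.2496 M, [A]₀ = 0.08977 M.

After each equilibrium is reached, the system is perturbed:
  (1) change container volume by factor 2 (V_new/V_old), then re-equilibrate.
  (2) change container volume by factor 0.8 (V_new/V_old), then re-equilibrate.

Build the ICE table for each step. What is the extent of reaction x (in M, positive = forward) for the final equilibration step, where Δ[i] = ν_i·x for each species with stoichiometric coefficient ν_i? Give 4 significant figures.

Q₀ = 2.2022e-05 vs Keq = 113 ⇒ Q<K, forward
Step 1:
                    M           L           J           A
  I            0.2284      0.1669      0.2496     0.08977
  C           -0.2276      0.4553      0.2276      0.6829
  E        7.5432e-04      0.6222      0.4772      0.7727
  solve Keq expr → x = 0.2276; check Q = 113
Then change container volume by factor 2 (V_new/V_old).
Step 2:
                    M           L           J           A
  I        3.7716e-04      0.3111      0.2386      0.3864
  C       -3.6520e-04  7.3040e-04  3.6520e-04    0.001096
  E        1.1961e-05      0.3118       0.239      0.3874
  solve Keq expr → x = 3.6520e-04; check Q = 113
Then change container volume by factor 0.8 (V_new/V_old).
Step 3:
                    M           L           J           A
  I        1.4951e-05      0.3898      0.2987      0.4843
  C        3.0631e-05 -6.1263e-05 -3.0631e-05 -9.1894e-05
  E        4.5583e-05      0.3897      0.2987      0.4842
  solve Keq expr → x = -3.0631e-05; check Q = 113

x = -3.0631e-05 M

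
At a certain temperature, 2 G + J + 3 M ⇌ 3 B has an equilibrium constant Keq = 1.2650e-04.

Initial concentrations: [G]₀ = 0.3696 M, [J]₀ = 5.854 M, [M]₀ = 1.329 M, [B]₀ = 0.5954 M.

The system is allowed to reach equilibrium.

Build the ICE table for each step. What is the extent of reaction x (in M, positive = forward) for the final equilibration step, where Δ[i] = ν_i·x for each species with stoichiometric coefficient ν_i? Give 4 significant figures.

x = -0.1561 M

Q₀ = 0.1124 vs Keq = 1.2650e-04 ⇒ Q>K, reverse
Step 1:
                  G         J         M         B
  I          0.3696     5.854     1.329    0.5954
  C          0.3122    0.1561    0.4683   -0.4683
  E          0.6818      6.01     1.797    0.1271
  solve Keq expr → x = -0.1561; check Q = 1.2650e-04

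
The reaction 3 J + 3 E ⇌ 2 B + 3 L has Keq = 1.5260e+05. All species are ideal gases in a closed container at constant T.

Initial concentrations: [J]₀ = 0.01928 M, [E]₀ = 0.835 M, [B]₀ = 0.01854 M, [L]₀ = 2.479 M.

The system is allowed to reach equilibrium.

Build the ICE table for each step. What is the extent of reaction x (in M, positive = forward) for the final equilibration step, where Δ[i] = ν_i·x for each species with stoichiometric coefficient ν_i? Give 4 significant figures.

x = 0.004684 M

Q₀ = 1255 vs Keq = 1.5260e+05 ⇒ Q<K, forward
Step 1:
                  J         E         B         L
  Initial   0.01928     0.835   0.01854     2.479
  Change   -0.01405  -0.01405  0.009368   0.01405
  Equil    0.005229    0.8209   0.02791     2.493
  solve Keq expr → x = 0.004684; check Q = 1.5260e+05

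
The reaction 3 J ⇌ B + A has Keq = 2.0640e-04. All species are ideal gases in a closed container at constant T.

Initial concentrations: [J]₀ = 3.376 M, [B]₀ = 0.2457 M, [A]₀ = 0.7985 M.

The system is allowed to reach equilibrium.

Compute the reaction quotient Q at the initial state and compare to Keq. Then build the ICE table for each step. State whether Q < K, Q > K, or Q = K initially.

Q₀ = 0.005099 vs Keq = 2.0640e-04 ⇒ Q>K, reverse
Step 1:
                   J          B          A
  init         3.376     0.2457     0.7985
  Δ           0.6662    -0.2221    -0.2221
  eq           4.042    0.02365     0.5764
  solve Keq expr → x = -0.2221; check Q = 2.0640e-04

Q₀ = 0.005099; Q > K (proceeds reverse)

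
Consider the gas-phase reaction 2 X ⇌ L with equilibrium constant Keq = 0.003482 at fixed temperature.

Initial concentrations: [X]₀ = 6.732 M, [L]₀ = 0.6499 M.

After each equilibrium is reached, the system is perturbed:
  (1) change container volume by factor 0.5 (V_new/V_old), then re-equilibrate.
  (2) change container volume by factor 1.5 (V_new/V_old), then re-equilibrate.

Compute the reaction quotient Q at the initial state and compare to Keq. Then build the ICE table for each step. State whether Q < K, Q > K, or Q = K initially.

Q₀ = 0.01434; Q > K (proceeds reverse)

Q₀ = 0.01434 vs Keq = 0.003482 ⇒ Q>K, reverse
Step 1:
                  X         L
  init        6.732    0.6499
  Δ          0.8947   -0.4474
  eq          7.627    0.2025
  solve Keq expr → x = -0.4474; check Q = 0.003482
Then change container volume by factor 0.5 (V_new/V_old).
Step 2:
                  X         L
  init        15.25    0.4051
  Δ         -0.6708    0.3354
  eq          14.58    0.7405
  solve Keq expr → x = 0.3354; check Q = 0.003482
Then change container volume by factor 1.5 (V_new/V_old).
Step 3:
                  X         L
  init        9.722    0.4936
  Δ          0.2893   -0.1447
  eq          10.01     0.349
  solve Keq expr → x = -0.1447; check Q = 0.003482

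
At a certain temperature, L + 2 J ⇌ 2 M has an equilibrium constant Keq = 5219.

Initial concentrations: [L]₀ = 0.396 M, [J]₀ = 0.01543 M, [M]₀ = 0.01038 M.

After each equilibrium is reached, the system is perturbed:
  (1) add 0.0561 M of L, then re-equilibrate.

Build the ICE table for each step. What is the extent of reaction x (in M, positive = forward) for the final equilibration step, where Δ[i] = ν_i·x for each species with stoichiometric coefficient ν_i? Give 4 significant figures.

x = 1.7904e-05 M

Q₀ = 1.143 vs Keq = 5219 ⇒ Q<K, forward
Step 1:
                  L         J         M
  init        0.396   0.01543   0.01038
  Δ       -0.007435  -0.01487   0.01487
  eq         0.3886 5.6069e-04   0.02525
  solve Keq expr → x = 0.007435; check Q = 5219
Then add 0.0561 M of L.
Step 2:
                  L         J         M
  init       0.4447 5.6069e-04   0.02525
  Δ       -1.7904e-05 -3.5807e-05 3.5807e-05
  eq         0.4446 5.2488e-04   0.02529
  solve Keq expr → x = 1.7904e-05; check Q = 5219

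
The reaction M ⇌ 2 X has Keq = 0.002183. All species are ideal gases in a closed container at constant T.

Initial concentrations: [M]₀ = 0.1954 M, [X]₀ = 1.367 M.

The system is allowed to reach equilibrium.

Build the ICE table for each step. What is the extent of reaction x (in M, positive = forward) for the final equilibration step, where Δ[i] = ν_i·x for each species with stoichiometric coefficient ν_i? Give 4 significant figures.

Q₀ = 9.563 vs Keq = 0.002183 ⇒ Q>K, reverse
Step 1:
                    M           X
  I            0.1954       1.367
  C            0.6619      -1.324
  E            0.8573     0.04326
  solve Keq expr → x = -0.6619; check Q = 0.002183

x = -0.6619 M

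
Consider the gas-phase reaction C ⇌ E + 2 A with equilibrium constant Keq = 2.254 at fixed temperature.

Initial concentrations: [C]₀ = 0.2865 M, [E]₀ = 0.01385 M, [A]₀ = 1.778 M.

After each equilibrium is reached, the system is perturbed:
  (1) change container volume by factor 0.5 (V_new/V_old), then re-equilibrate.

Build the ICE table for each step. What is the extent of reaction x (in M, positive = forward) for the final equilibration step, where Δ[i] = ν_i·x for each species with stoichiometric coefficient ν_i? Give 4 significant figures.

Q₀ = 0.1528 vs Keq = 2.254 ⇒ Q<K, forward
Step 1:
                   C          E          A
  Initial     0.2865    0.01385      1.778
  Change    -0.09644    0.09644     0.1929
  Equil       0.1901     0.1103      1.971
  solve Keq expr → x = 0.09644; check Q = 2.254
Then change container volume by factor 0.5 (V_new/V_old).
Step 2:
                   C          E          A
  Initial     0.3801     0.2206      3.942
  Change      0.1346    -0.1346    -0.2691
  Equil       0.5147    0.08601      3.673
  solve Keq expr → x = -0.1346; check Q = 2.254

x = -0.1346 M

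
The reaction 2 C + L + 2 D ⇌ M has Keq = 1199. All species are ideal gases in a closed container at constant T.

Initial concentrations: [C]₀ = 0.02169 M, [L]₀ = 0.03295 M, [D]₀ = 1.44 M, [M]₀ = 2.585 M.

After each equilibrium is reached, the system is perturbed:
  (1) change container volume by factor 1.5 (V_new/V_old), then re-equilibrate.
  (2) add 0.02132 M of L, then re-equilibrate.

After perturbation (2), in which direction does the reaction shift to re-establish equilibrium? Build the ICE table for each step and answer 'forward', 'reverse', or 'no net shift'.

Q₀ = 8.0419e+04 vs Keq = 1199 ⇒ Q>K, reverse
Step 1:
                   C          L          D          M
  I          0.02169    0.03295       1.44      2.585
  C          0.08725    0.04362    0.08725   -0.04362
  E           0.1089    0.07657      1.527      2.541
  solve Keq expr → x = -0.04362; check Q = 1199
Then change container volume by factor 1.5 (V_new/V_old).
Step 2:
                   C          L          D          M
  I          0.07262    0.05105      1.018      1.694
  C          0.05261    0.02631    0.05261   -0.02631
  E           0.1252    0.07736      1.071      1.668
  solve Keq expr → x = -0.02631; check Q = 1199
Then add 0.02132 M of L.
Step 3:
                   C          L          D          M
  I           0.1252    0.09868      1.071      1.668
  C         -0.01013  -0.005065   -0.01013   0.005065
  E           0.1151    0.09361      1.061      1.673
  solve Keq expr → x = 0.005065; check Q = 1199

Direction: forward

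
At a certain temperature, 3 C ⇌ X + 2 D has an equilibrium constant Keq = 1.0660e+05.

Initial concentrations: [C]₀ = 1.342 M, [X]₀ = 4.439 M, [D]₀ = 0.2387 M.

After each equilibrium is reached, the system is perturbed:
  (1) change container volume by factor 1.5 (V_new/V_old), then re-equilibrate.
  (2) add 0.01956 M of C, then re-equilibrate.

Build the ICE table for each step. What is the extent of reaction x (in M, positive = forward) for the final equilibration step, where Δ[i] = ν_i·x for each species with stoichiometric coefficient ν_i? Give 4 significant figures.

Q₀ = 0.1046 vs Keq = 1.0660e+05 ⇒ Q<K, forward
Step 1:
                   C          X          D
  Initial      1.342      4.439     0.2387
  Change      -1.304     0.4346     0.8691
  Equil      0.03828      4.874      1.108
  solve Keq expr → x = 0.4346; check Q = 1.0660e+05
Then change container volume by factor 1.5 (V_new/V_old).
Step 2:
                   C          X          D
  Initial    0.02552      3.249     0.7386
  Change           0          0          0
  Equil      0.02552      3.249     0.7386
  solve Keq expr → x = 0; check Q = 1.0660e+05
Then add 0.01956 M of C.
Step 3:
                   C          X          D
  Initial    0.04508      3.249     0.7386
  Change    -0.01925   0.006416    0.01283
  Equil      0.02583      3.255     0.7514
  solve Keq expr → x = 0.006416; check Q = 1.0660e+05

x = 0.006416 M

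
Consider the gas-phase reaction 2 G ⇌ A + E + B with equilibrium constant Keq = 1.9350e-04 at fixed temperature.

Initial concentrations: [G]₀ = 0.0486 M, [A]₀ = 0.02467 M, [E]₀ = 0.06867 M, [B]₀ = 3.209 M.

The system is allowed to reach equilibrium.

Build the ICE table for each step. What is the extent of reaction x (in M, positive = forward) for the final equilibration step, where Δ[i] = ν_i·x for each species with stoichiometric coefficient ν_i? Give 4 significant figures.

Q₀ = 2.302 vs Keq = 1.9350e-04 ⇒ Q>K, reverse
Step 1:
                  G         A         E         B
  Initial    0.0486   0.02467   0.06867     3.209
  Change    0.04931  -0.02466  -0.02466  -0.02466
  Equil     0.09791 1.3236e-05   0.04401     3.184
  solve Keq expr → x = -0.02466; check Q = 1.9350e-04

x = -0.02466 M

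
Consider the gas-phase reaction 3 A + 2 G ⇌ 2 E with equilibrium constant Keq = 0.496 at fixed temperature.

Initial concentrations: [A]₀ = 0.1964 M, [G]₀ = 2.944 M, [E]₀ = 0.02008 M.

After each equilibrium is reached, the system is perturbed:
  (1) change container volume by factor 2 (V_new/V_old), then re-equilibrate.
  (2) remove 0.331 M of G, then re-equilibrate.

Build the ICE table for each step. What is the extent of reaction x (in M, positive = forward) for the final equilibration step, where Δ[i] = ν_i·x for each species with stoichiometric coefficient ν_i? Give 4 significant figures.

x = -0.001695 M

Q₀ = 0.006141 vs Keq = 0.496 ⇒ Q<K, forward
Step 1:
                   A          G          E
  Initial     0.1964      2.944    0.02008
  Change    -0.08433   -0.05622    0.05622
  Equil       0.1121      2.888     0.0763
  solve Keq expr → x = 0.02811; check Q = 0.496
Then change container volume by factor 2 (V_new/V_old).
Step 2:
                   A          G          E
  Initial    0.05603      1.444    0.03815
  Change     0.02298    0.01532   -0.01532
  Equil      0.07902      1.459    0.02283
  solve Keq expr → x = -0.007662; check Q = 0.496
Then remove 0.331 M of G.
Step 3:
                   A          G          E
  Initial    0.07902      1.128    0.02283
  Change    0.005084   0.003389  -0.003389
  Equil       0.0841      1.132    0.01944
  solve Keq expr → x = -0.001695; check Q = 0.496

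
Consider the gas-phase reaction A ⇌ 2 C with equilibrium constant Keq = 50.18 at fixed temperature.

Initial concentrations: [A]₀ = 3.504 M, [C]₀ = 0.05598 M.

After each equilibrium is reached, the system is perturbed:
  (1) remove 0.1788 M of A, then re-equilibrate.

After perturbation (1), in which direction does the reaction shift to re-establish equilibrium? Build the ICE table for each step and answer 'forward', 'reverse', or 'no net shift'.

Q₀ = 8.9434e-04 vs Keq = 50.18 ⇒ Q<K, forward
Step 1:
                  A         C
  init        3.504   0.05598
  Δ          -2.846     5.691
  eq         0.6583     5.747
  solve Keq expr → x = 2.846; check Q = 50.18
Then remove 0.1788 M of A.
Step 2:
                  A         C
  init       0.4795     5.747
  Δ          0.1235   -0.2469
  eq         0.6029     5.501
  solve Keq expr → x = -0.1235; check Q = 50.18

Direction: reverse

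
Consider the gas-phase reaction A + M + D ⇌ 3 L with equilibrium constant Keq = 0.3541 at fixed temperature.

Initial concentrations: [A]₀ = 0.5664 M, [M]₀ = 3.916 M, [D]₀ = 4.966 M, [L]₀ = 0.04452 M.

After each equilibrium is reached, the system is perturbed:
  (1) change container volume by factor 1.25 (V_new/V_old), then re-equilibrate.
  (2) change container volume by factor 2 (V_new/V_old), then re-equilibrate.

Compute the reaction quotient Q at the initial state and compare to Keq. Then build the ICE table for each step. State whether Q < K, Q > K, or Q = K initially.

Q₀ = 8.0111e-06 vs Keq = 0.3541 ⇒ Q<K, forward
Step 1:
                   A          M          D          L
  Initial     0.5664      3.916      4.966    0.04452
  Change     -0.3471    -0.3471    -0.3471      1.041
  Equil       0.2193      3.569      4.619      1.086
  solve Keq expr → x = 0.3471; check Q = 0.3541
Then change container volume by factor 1.25 (V_new/V_old).
Step 2:
                   A          M          D          L
  Initial     0.1754      2.855      3.695     0.8686
  Change           0          0          0          0
  Equil       0.1754      2.855      3.695     0.8686
  solve Keq expr → x = 0; check Q = 0.3541
Then change container volume by factor 2 (V_new/V_old).
Step 3:
                   A          M          D          L
  Initial    0.08772      1.428      1.848     0.4343
  Change           0          0          0          0
  Equil      0.08772      1.428      1.848     0.4343
  solve Keq expr → x = 0; check Q = 0.3541

Q₀ = 8.0111e-06; Q < K (proceeds forward)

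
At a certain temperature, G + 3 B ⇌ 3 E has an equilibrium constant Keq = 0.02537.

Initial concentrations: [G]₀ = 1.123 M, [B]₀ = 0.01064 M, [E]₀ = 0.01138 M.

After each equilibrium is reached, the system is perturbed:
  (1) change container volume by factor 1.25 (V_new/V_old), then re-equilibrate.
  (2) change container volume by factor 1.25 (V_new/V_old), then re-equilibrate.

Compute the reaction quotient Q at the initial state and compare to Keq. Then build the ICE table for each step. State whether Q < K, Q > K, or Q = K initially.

Q₀ = 1.089; Q > K (proceeds reverse)

Q₀ = 1.089 vs Keq = 0.02537 ⇒ Q>K, reverse
Step 1:
                  G         B         E
  Initial     1.123   0.01064   0.01138
  Change   0.002075  0.006226 -0.006226
  Equil       1.125   0.01687  0.005154
  solve Keq expr → x = -0.002075; check Q = 0.02537
Then change container volume by factor 1.25 (V_new/V_old).
Step 2:
                  G         B         E
  Initial    0.9001   0.01349  0.004123
  Change  7.6723e-05 2.3017e-04 -2.3017e-04
  Equil      0.9001   0.01372  0.003893
  solve Keq expr → x = -7.6723e-05; check Q = 0.02537
Then change container volume by factor 1.25 (V_new/V_old).
Step 3:
                  G         B         E
  Initial    0.7201   0.01098  0.003115
  Change  5.8886e-05 1.7666e-04 -1.7666e-04
  Equil      0.7202   0.01115  0.002938
  solve Keq expr → x = -5.8886e-05; check Q = 0.02537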